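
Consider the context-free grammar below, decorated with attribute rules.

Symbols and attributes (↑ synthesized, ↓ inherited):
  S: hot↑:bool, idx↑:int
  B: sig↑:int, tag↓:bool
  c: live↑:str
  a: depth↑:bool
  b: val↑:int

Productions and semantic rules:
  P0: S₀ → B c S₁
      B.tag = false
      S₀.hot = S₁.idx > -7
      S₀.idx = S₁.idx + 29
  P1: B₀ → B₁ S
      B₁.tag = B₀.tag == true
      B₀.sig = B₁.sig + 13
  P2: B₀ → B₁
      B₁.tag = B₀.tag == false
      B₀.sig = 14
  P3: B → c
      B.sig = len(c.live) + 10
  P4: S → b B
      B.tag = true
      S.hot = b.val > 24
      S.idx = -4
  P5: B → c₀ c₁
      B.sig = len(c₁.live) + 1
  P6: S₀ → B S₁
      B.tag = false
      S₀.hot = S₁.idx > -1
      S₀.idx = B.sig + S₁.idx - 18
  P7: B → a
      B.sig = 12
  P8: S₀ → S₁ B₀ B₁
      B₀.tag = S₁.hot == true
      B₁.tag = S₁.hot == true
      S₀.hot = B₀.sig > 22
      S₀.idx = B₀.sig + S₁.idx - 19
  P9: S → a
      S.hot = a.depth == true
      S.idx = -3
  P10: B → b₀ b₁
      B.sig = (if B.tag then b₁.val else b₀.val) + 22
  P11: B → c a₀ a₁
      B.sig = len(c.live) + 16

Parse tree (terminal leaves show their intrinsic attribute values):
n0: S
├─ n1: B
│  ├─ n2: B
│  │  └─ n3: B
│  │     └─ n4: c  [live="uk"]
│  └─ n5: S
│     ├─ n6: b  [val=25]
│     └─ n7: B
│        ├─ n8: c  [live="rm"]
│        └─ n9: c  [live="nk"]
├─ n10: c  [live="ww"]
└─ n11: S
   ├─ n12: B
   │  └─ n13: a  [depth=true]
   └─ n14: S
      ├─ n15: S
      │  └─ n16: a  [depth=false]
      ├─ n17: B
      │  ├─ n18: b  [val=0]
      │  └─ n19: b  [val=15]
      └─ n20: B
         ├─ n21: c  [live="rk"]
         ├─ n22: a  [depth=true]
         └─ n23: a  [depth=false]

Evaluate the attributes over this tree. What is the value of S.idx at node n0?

23

1. n1.tag = false  [false]
2. n2.tag = false  [B₀.tag == true]
3. n3.tag = true  [B₀.tag == false]
4. n4.live = "uk"  [terminal]
5. n3.sig = 12  [len(c.live) + 10]
6. n2.sig = 14  [14]
7. n6.val = 25  [terminal]
8. n7.tag = true  [true]
9. n8.live = "rm"  [terminal]
10. n9.live = "nk"  [terminal]
11. n7.sig = 3  [len(c₁.live) + 1]
12. n5.hot = true  [b.val > 24]
13. n5.idx = -4  [-4]
14. n1.sig = 27  [B₁.sig + 13]
15. n10.live = "ww"  [terminal]
16. n12.tag = false  [false]
17. n13.depth = true  [terminal]
18. n12.sig = 12  [12]
19. n16.depth = false  [terminal]
20. n15.hot = false  [a.depth == true]
21. n15.idx = -3  [-3]
22. n17.tag = false  [S₁.hot == true]
23. n18.val = 0  [terminal]
24. n19.val = 15  [terminal]
25. n17.sig = 22  [(if B.tag then b₁.val else b₀.val) + 22]
26. n20.tag = false  [S₁.hot == true]
27. n21.live = "rk"  [terminal]
28. n22.depth = true  [terminal]
29. n23.depth = false  [terminal]
30. n20.sig = 18  [len(c.live) + 16]
31. n14.hot = false  [B₀.sig > 22]
32. n14.idx = 0  [B₀.sig + S₁.idx - 19]
33. n11.hot = true  [S₁.idx > -1]
34. n11.idx = -6  [B.sig + S₁.idx - 18]
35. n0.hot = true  [S₁.idx > -7]
36. n0.idx = 23  [S₁.idx + 29]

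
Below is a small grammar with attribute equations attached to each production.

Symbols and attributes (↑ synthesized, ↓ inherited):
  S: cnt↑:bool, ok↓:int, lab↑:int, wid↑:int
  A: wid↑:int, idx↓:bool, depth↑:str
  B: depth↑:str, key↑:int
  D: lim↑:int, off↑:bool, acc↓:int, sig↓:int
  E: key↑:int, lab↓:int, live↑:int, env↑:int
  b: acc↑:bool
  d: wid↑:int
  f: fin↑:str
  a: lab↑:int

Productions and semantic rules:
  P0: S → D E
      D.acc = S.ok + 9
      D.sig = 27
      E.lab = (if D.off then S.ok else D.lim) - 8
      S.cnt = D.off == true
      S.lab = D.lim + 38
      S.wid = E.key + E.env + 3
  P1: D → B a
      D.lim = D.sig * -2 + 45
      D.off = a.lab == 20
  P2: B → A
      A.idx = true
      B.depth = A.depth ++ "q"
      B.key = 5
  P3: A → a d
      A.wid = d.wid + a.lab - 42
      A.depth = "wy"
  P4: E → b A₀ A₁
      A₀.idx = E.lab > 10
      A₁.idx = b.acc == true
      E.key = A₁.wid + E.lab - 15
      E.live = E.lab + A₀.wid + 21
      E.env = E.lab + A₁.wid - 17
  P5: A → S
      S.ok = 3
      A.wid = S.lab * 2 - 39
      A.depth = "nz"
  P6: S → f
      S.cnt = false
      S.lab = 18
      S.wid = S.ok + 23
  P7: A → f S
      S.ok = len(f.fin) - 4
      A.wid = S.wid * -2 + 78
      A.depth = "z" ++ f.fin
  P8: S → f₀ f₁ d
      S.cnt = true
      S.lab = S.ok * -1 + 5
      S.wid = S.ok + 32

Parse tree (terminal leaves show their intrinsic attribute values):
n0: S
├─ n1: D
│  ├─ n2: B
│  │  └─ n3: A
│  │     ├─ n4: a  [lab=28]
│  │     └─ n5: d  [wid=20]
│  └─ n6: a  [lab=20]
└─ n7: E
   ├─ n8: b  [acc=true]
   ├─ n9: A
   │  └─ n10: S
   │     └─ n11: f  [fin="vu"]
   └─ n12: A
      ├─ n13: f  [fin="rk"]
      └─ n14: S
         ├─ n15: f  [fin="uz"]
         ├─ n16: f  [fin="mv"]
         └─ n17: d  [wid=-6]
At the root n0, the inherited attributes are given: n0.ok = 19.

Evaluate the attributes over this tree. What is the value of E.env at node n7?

1. n0.ok = 19  [given at root]
2. n1.acc = 28  [S.ok + 9]
3. n1.sig = 27  [27]
4. n3.idx = true  [true]
5. n4.lab = 28  [terminal]
6. n5.wid = 20  [terminal]
7. n3.wid = 6  [d.wid + a.lab - 42]
8. n3.depth = "wy"  ["wy"]
9. n2.depth = "wyq"  [A.depth ++ "q"]
10. n2.key = 5  [5]
11. n6.lab = 20  [terminal]
12. n1.lim = -9  [D.sig * -2 + 45]
13. n1.off = true  [a.lab == 20]
14. n7.lab = 11  [(if D.off then S.ok else D.lim) - 8]
15. n8.acc = true  [terminal]
16. n9.idx = true  [E.lab > 10]
17. n10.ok = 3  [3]
18. n11.fin = "vu"  [terminal]
19. n10.cnt = false  [false]
20. n10.lab = 18  [18]
21. n10.wid = 26  [S.ok + 23]
22. n9.wid = -3  [S.lab * 2 - 39]
23. n9.depth = "nz"  ["nz"]
24. n12.idx = true  [b.acc == true]
25. n13.fin = "rk"  [terminal]
26. n14.ok = -2  [len(f.fin) - 4]
27. n15.fin = "uz"  [terminal]
28. n16.fin = "mv"  [terminal]
29. n17.wid = -6  [terminal]
30. n14.cnt = true  [true]
31. n14.lab = 7  [S.ok * -1 + 5]
32. n14.wid = 30  [S.ok + 32]
33. n12.wid = 18  [S.wid * -2 + 78]
34. n12.depth = "zrk"  ["z" ++ f.fin]
35. n7.key = 14  [A₁.wid + E.lab - 15]
36. n7.live = 29  [E.lab + A₀.wid + 21]
37. n7.env = 12  [E.lab + A₁.wid - 17]
38. n0.cnt = true  [D.off == true]
39. n0.lab = 29  [D.lim + 38]
40. n0.wid = 29  [E.key + E.env + 3]

12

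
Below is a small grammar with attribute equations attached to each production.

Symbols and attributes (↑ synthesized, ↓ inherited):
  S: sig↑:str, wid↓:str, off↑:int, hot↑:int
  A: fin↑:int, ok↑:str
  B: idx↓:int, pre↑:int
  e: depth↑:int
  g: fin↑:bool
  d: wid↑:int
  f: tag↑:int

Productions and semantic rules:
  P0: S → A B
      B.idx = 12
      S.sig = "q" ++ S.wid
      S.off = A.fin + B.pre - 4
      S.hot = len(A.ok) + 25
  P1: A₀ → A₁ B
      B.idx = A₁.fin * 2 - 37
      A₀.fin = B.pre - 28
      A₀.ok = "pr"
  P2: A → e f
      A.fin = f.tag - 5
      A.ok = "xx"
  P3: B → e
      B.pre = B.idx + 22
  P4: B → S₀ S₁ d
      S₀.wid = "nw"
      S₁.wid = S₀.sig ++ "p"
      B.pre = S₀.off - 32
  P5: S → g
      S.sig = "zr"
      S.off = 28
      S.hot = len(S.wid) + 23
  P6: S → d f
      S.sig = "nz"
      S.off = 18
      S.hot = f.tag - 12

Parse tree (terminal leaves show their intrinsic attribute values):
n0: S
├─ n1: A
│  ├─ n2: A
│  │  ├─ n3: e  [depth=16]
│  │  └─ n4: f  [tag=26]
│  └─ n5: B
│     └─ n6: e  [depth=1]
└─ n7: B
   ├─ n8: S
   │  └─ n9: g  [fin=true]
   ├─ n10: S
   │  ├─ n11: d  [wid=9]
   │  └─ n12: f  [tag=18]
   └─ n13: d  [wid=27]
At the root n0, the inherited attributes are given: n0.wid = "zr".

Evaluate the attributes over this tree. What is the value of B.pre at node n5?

1. n0.wid = "zr"  [given at root]
2. n3.depth = 16  [terminal]
3. n4.tag = 26  [terminal]
4. n2.fin = 21  [f.tag - 5]
5. n2.ok = "xx"  ["xx"]
6. n5.idx = 5  [A₁.fin * 2 - 37]
7. n6.depth = 1  [terminal]
8. n5.pre = 27  [B.idx + 22]
9. n1.fin = -1  [B.pre - 28]
10. n1.ok = "pr"  ["pr"]
11. n7.idx = 12  [12]
12. n8.wid = "nw"  ["nw"]
13. n9.fin = true  [terminal]
14. n8.sig = "zr"  ["zr"]
15. n8.off = 28  [28]
16. n8.hot = 25  [len(S.wid) + 23]
17. n10.wid = "zrp"  [S₀.sig ++ "p"]
18. n11.wid = 9  [terminal]
19. n12.tag = 18  [terminal]
20. n10.sig = "nz"  ["nz"]
21. n10.off = 18  [18]
22. n10.hot = 6  [f.tag - 12]
23. n13.wid = 27  [terminal]
24. n7.pre = -4  [S₀.off - 32]
25. n0.sig = "qzr"  ["q" ++ S.wid]
26. n0.off = -9  [A.fin + B.pre - 4]
27. n0.hot = 27  [len(A.ok) + 25]

27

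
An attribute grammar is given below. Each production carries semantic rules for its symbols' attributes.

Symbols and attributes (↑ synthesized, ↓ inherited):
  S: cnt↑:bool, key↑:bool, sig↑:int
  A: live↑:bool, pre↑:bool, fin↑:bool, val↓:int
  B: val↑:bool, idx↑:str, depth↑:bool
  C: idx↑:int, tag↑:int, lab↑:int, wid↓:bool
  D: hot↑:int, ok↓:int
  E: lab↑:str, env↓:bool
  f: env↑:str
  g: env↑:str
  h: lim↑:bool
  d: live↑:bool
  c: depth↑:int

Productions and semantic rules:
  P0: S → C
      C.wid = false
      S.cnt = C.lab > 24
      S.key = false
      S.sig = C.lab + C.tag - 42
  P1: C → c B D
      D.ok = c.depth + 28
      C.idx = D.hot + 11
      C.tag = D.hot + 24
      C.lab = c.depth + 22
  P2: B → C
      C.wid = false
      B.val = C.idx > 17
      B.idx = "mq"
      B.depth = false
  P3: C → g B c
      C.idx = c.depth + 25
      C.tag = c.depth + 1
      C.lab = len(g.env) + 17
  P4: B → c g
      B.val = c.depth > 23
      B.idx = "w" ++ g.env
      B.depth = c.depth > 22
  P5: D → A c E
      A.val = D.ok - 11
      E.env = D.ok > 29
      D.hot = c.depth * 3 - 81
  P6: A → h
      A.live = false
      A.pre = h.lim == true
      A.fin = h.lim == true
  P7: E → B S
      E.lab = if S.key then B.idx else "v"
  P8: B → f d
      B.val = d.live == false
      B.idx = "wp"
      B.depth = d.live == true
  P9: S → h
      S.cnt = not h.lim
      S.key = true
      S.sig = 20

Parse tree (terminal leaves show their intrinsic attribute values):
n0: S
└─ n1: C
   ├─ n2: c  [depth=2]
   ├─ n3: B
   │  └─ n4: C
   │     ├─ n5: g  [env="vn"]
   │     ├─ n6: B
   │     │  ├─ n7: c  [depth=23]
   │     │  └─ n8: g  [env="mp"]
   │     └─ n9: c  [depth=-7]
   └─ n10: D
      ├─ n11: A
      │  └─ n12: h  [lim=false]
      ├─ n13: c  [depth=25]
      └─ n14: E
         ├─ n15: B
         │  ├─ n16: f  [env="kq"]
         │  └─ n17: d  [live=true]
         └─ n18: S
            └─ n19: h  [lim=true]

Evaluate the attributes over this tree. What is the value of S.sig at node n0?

0

1. n1.wid = false  [false]
2. n2.depth = 2  [terminal]
3. n4.wid = false  [false]
4. n5.env = "vn"  [terminal]
5. n7.depth = 23  [terminal]
6. n8.env = "mp"  [terminal]
7. n6.val = false  [c.depth > 23]
8. n6.idx = "wmp"  ["w" ++ g.env]
9. n6.depth = true  [c.depth > 22]
10. n9.depth = -7  [terminal]
11. n4.idx = 18  [c.depth + 25]
12. n4.tag = -6  [c.depth + 1]
13. n4.lab = 19  [len(g.env) + 17]
14. n3.val = true  [C.idx > 17]
15. n3.idx = "mq"  ["mq"]
16. n3.depth = false  [false]
17. n10.ok = 30  [c.depth + 28]
18. n11.val = 19  [D.ok - 11]
19. n12.lim = false  [terminal]
20. n11.live = false  [false]
21. n11.pre = false  [h.lim == true]
22. n11.fin = false  [h.lim == true]
23. n13.depth = 25  [terminal]
24. n14.env = true  [D.ok > 29]
25. n16.env = "kq"  [terminal]
26. n17.live = true  [terminal]
27. n15.val = false  [d.live == false]
28. n15.idx = "wp"  ["wp"]
29. n15.depth = true  [d.live == true]
30. n19.lim = true  [terminal]
31. n18.cnt = false  [not h.lim]
32. n18.key = true  [true]
33. n18.sig = 20  [20]
34. n14.lab = "wp"  [if S.key then B.idx else "v"]
35. n10.hot = -6  [c.depth * 3 - 81]
36. n1.idx = 5  [D.hot + 11]
37. n1.tag = 18  [D.hot + 24]
38. n1.lab = 24  [c.depth + 22]
39. n0.cnt = false  [C.lab > 24]
40. n0.key = false  [false]
41. n0.sig = 0  [C.lab + C.tag - 42]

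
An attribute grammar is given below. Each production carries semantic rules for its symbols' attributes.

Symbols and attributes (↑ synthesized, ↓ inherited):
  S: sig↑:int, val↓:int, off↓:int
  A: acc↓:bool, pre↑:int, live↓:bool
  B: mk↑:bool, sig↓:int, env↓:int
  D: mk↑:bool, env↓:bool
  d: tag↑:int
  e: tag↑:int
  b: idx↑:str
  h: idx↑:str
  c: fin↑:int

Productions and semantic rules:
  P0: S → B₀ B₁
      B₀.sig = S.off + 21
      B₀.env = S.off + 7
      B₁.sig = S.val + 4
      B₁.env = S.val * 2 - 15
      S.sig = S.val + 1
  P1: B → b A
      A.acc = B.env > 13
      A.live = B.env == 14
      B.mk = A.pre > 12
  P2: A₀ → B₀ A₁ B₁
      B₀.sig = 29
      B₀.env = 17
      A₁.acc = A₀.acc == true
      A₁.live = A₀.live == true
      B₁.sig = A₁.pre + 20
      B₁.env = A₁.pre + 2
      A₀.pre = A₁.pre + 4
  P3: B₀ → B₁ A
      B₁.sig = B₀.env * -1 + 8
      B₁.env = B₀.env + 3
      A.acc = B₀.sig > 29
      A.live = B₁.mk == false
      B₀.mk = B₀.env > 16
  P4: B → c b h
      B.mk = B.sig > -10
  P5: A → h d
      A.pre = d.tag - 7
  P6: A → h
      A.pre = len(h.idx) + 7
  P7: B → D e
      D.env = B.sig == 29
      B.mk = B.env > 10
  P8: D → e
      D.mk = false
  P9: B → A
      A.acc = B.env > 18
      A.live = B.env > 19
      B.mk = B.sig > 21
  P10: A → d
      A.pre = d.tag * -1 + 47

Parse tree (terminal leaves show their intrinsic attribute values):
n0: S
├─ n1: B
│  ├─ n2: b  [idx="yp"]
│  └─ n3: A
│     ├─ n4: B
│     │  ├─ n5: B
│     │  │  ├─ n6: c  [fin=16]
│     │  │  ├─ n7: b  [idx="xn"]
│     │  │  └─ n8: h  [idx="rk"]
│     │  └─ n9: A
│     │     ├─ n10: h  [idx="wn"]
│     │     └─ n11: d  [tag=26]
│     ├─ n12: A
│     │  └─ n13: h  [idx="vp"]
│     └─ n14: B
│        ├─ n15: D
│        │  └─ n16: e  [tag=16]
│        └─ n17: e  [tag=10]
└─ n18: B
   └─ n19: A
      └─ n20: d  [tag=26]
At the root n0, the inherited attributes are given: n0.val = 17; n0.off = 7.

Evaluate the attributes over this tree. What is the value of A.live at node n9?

false

1. n0.val = 17  [given at root]
2. n0.off = 7  [given at root]
3. n1.sig = 28  [S.off + 21]
4. n1.env = 14  [S.off + 7]
5. n2.idx = "yp"  [terminal]
6. n3.acc = true  [B.env > 13]
7. n3.live = true  [B.env == 14]
8. n4.sig = 29  [29]
9. n4.env = 17  [17]
10. n5.sig = -9  [B₀.env * -1 + 8]
11. n5.env = 20  [B₀.env + 3]
12. n6.fin = 16  [terminal]
13. n7.idx = "xn"  [terminal]
14. n8.idx = "rk"  [terminal]
15. n5.mk = true  [B.sig > -10]
16. n9.acc = false  [B₀.sig > 29]
17. n9.live = false  [B₁.mk == false]
18. n10.idx = "wn"  [terminal]
19. n11.tag = 26  [terminal]
20. n9.pre = 19  [d.tag - 7]
21. n4.mk = true  [B₀.env > 16]
22. n12.acc = true  [A₀.acc == true]
23. n12.live = true  [A₀.live == true]
24. n13.idx = "vp"  [terminal]
25. n12.pre = 9  [len(h.idx) + 7]
26. n14.sig = 29  [A₁.pre + 20]
27. n14.env = 11  [A₁.pre + 2]
28. n15.env = true  [B.sig == 29]
29. n16.tag = 16  [terminal]
30. n15.mk = false  [false]
31. n17.tag = 10  [terminal]
32. n14.mk = true  [B.env > 10]
33. n3.pre = 13  [A₁.pre + 4]
34. n1.mk = true  [A.pre > 12]
35. n18.sig = 21  [S.val + 4]
36. n18.env = 19  [S.val * 2 - 15]
37. n19.acc = true  [B.env > 18]
38. n19.live = false  [B.env > 19]
39. n20.tag = 26  [terminal]
40. n19.pre = 21  [d.tag * -1 + 47]
41. n18.mk = false  [B.sig > 21]
42. n0.sig = 18  [S.val + 1]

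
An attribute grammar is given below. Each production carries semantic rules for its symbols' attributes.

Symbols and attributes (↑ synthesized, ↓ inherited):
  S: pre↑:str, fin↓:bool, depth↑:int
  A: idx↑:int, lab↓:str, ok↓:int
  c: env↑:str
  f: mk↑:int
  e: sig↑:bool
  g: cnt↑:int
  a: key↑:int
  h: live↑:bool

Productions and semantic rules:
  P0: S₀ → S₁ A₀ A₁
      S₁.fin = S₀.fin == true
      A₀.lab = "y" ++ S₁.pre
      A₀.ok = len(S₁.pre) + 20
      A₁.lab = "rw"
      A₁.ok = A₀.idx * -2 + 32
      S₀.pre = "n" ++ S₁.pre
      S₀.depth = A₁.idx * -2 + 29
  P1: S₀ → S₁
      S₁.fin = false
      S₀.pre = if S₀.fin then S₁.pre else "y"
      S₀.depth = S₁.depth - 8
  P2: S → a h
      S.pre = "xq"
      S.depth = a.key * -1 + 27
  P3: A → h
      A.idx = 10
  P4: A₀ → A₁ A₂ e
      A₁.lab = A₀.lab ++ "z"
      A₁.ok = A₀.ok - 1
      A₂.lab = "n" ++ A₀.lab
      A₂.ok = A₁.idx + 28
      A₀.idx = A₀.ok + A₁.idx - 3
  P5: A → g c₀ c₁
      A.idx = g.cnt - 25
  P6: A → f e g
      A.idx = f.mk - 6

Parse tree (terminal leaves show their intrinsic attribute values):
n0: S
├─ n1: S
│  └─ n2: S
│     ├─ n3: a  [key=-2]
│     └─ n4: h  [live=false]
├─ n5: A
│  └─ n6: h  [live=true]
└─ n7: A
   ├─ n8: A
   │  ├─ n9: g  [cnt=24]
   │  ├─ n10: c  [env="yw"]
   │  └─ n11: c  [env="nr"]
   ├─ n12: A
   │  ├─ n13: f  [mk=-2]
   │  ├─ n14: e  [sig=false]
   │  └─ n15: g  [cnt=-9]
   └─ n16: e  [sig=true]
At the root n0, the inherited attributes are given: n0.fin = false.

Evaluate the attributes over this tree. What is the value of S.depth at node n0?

13

1. n0.fin = false  [given at root]
2. n1.fin = false  [S₀.fin == true]
3. n2.fin = false  [false]
4. n3.key = -2  [terminal]
5. n4.live = false  [terminal]
6. n2.pre = "xq"  ["xq"]
7. n2.depth = 29  [a.key * -1 + 27]
8. n1.pre = "y"  [if S₀.fin then S₁.pre else "y"]
9. n1.depth = 21  [S₁.depth - 8]
10. n5.lab = "yy"  ["y" ++ S₁.pre]
11. n5.ok = 21  [len(S₁.pre) + 20]
12. n6.live = true  [terminal]
13. n5.idx = 10  [10]
14. n7.lab = "rw"  ["rw"]
15. n7.ok = 12  [A₀.idx * -2 + 32]
16. n8.lab = "rwz"  [A₀.lab ++ "z"]
17. n8.ok = 11  [A₀.ok - 1]
18. n9.cnt = 24  [terminal]
19. n10.env = "yw"  [terminal]
20. n11.env = "nr"  [terminal]
21. n8.idx = -1  [g.cnt - 25]
22. n12.lab = "nrw"  ["n" ++ A₀.lab]
23. n12.ok = 27  [A₁.idx + 28]
24. n13.mk = -2  [terminal]
25. n14.sig = false  [terminal]
26. n15.cnt = -9  [terminal]
27. n12.idx = -8  [f.mk - 6]
28. n16.sig = true  [terminal]
29. n7.idx = 8  [A₀.ok + A₁.idx - 3]
30. n0.pre = "ny"  ["n" ++ S₁.pre]
31. n0.depth = 13  [A₁.idx * -2 + 29]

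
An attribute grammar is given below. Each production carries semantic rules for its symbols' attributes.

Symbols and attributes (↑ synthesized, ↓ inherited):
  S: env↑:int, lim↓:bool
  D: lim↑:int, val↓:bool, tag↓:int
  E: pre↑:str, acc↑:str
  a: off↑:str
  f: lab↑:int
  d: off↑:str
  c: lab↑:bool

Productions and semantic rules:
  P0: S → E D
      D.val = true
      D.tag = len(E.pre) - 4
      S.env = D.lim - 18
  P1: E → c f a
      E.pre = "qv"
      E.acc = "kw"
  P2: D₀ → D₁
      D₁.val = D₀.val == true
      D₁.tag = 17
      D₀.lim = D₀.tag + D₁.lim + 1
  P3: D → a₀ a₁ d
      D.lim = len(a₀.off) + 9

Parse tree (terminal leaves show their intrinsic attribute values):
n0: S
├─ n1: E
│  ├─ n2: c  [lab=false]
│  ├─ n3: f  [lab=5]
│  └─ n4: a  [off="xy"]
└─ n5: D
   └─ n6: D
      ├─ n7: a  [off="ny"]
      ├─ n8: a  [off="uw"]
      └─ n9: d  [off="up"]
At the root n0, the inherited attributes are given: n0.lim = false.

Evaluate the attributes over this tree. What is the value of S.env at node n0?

-8

1. n0.lim = false  [given at root]
2. n2.lab = false  [terminal]
3. n3.lab = 5  [terminal]
4. n4.off = "xy"  [terminal]
5. n1.pre = "qv"  ["qv"]
6. n1.acc = "kw"  ["kw"]
7. n5.val = true  [true]
8. n5.tag = -2  [len(E.pre) - 4]
9. n6.val = true  [D₀.val == true]
10. n6.tag = 17  [17]
11. n7.off = "ny"  [terminal]
12. n8.off = "uw"  [terminal]
13. n9.off = "up"  [terminal]
14. n6.lim = 11  [len(a₀.off) + 9]
15. n5.lim = 10  [D₀.tag + D₁.lim + 1]
16. n0.env = -8  [D.lim - 18]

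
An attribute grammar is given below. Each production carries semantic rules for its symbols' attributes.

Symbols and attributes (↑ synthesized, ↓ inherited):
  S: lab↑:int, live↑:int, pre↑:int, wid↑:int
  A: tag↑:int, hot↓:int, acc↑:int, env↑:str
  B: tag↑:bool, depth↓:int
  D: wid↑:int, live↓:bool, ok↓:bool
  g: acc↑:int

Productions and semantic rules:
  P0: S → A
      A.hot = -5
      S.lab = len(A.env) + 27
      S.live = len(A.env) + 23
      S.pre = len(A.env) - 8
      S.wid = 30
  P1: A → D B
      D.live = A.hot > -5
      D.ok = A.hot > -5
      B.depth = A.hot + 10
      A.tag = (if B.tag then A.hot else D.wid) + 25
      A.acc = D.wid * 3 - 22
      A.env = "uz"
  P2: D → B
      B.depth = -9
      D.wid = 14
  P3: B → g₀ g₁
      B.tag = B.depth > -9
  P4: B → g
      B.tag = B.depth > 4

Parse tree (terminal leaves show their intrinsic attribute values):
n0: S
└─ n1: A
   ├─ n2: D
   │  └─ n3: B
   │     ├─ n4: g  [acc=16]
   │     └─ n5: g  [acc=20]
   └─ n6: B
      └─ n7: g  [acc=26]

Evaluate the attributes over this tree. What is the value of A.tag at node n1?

1. n1.hot = -5  [-5]
2. n2.live = false  [A.hot > -5]
3. n2.ok = false  [A.hot > -5]
4. n3.depth = -9  [-9]
5. n4.acc = 16  [terminal]
6. n5.acc = 20  [terminal]
7. n3.tag = false  [B.depth > -9]
8. n2.wid = 14  [14]
9. n6.depth = 5  [A.hot + 10]
10. n7.acc = 26  [terminal]
11. n6.tag = true  [B.depth > 4]
12. n1.tag = 20  [(if B.tag then A.hot else D.wid) + 25]
13. n1.acc = 20  [D.wid * 3 - 22]
14. n1.env = "uz"  ["uz"]
15. n0.lab = 29  [len(A.env) + 27]
16. n0.live = 25  [len(A.env) + 23]
17. n0.pre = -6  [len(A.env) - 8]
18. n0.wid = 30  [30]

20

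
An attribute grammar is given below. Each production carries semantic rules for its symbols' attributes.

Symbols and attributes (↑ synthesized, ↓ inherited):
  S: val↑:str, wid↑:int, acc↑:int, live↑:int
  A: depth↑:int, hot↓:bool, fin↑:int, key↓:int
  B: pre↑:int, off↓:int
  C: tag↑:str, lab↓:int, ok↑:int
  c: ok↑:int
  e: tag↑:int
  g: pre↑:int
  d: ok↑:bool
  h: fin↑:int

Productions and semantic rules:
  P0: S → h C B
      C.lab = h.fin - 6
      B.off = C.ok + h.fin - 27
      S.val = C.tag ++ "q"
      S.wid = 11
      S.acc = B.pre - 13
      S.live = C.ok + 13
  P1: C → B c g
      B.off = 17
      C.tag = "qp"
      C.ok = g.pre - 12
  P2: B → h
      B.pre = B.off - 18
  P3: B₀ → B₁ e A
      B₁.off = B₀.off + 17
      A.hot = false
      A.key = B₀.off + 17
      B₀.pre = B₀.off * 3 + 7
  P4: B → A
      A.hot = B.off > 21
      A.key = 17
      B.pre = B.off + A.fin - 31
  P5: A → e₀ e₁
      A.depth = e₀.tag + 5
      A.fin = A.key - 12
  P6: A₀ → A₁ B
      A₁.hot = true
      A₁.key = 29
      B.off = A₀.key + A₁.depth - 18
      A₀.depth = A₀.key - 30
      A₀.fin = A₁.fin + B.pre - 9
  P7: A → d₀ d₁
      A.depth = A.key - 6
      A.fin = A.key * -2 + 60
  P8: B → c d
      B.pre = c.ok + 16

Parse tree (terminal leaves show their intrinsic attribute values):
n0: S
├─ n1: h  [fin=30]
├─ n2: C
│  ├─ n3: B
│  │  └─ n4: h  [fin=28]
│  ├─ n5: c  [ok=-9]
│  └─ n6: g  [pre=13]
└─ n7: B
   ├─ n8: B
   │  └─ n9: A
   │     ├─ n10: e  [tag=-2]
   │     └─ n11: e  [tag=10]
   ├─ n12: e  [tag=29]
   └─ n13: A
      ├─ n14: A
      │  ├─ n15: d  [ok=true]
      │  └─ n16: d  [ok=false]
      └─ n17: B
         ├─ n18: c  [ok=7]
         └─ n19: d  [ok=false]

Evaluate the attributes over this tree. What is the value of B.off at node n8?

1. n1.fin = 30  [terminal]
2. n2.lab = 24  [h.fin - 6]
3. n3.off = 17  [17]
4. n4.fin = 28  [terminal]
5. n3.pre = -1  [B.off - 18]
6. n5.ok = -9  [terminal]
7. n6.pre = 13  [terminal]
8. n2.tag = "qp"  ["qp"]
9. n2.ok = 1  [g.pre - 12]
10. n7.off = 4  [C.ok + h.fin - 27]
11. n8.off = 21  [B₀.off + 17]
12. n9.hot = false  [B.off > 21]
13. n9.key = 17  [17]
14. n10.tag = -2  [terminal]
15. n11.tag = 10  [terminal]
16. n9.depth = 3  [e₀.tag + 5]
17. n9.fin = 5  [A.key - 12]
18. n8.pre = -5  [B.off + A.fin - 31]
19. n12.tag = 29  [terminal]
20. n13.hot = false  [false]
21. n13.key = 21  [B₀.off + 17]
22. n14.hot = true  [true]
23. n14.key = 29  [29]
24. n15.ok = true  [terminal]
25. n16.ok = false  [terminal]
26. n14.depth = 23  [A.key - 6]
27. n14.fin = 2  [A.key * -2 + 60]
28. n17.off = 26  [A₀.key + A₁.depth - 18]
29. n18.ok = 7  [terminal]
30. n19.ok = false  [terminal]
31. n17.pre = 23  [c.ok + 16]
32. n13.depth = -9  [A₀.key - 30]
33. n13.fin = 16  [A₁.fin + B.pre - 9]
34. n7.pre = 19  [B₀.off * 3 + 7]
35. n0.val = "qpq"  [C.tag ++ "q"]
36. n0.wid = 11  [11]
37. n0.acc = 6  [B.pre - 13]
38. n0.live = 14  [C.ok + 13]

21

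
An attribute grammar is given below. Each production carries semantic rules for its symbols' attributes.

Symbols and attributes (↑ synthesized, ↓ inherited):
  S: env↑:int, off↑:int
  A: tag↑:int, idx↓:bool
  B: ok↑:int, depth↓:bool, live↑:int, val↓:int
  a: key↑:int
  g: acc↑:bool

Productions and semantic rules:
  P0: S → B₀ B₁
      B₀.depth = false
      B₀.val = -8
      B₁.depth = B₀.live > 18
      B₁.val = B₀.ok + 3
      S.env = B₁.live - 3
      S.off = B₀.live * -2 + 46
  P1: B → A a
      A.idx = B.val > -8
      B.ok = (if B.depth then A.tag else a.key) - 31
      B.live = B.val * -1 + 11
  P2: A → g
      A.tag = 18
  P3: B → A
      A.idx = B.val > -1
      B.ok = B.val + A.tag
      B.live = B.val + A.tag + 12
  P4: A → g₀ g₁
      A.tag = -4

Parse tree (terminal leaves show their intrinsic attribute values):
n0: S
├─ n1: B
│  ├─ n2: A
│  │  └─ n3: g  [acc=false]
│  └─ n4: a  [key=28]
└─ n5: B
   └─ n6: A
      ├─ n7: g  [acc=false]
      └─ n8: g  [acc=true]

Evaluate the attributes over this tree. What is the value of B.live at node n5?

8

1. n1.depth = false  [false]
2. n1.val = -8  [-8]
3. n2.idx = false  [B.val > -8]
4. n3.acc = false  [terminal]
5. n2.tag = 18  [18]
6. n4.key = 28  [terminal]
7. n1.ok = -3  [(if B.depth then A.tag else a.key) - 31]
8. n1.live = 19  [B.val * -1 + 11]
9. n5.depth = true  [B₀.live > 18]
10. n5.val = 0  [B₀.ok + 3]
11. n6.idx = true  [B.val > -1]
12. n7.acc = false  [terminal]
13. n8.acc = true  [terminal]
14. n6.tag = -4  [-4]
15. n5.ok = -4  [B.val + A.tag]
16. n5.live = 8  [B.val + A.tag + 12]
17. n0.env = 5  [B₁.live - 3]
18. n0.off = 8  [B₀.live * -2 + 46]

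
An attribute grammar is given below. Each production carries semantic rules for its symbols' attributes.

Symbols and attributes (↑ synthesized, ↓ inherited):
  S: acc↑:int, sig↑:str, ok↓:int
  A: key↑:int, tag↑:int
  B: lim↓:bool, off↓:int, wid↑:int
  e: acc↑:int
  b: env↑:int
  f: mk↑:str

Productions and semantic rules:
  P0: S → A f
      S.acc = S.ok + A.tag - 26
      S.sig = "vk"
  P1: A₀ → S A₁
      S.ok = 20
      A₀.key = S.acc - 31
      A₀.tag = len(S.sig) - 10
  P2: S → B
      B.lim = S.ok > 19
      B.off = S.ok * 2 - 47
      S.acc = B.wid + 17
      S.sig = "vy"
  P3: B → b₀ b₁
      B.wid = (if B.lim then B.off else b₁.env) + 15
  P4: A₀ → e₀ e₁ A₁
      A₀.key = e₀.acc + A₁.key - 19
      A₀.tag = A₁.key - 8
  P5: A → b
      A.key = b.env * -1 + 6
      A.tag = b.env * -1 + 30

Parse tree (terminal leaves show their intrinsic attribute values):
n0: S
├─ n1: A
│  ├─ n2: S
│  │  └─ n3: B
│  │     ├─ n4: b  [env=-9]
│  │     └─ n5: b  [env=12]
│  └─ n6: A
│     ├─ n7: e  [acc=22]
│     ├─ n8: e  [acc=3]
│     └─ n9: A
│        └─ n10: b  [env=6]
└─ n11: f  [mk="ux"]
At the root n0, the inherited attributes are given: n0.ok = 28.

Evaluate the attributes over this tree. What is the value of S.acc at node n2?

25

1. n0.ok = 28  [given at root]
2. n2.ok = 20  [20]
3. n3.lim = true  [S.ok > 19]
4. n3.off = -7  [S.ok * 2 - 47]
5. n4.env = -9  [terminal]
6. n5.env = 12  [terminal]
7. n3.wid = 8  [(if B.lim then B.off else b₁.env) + 15]
8. n2.acc = 25  [B.wid + 17]
9. n2.sig = "vy"  ["vy"]
10. n7.acc = 22  [terminal]
11. n8.acc = 3  [terminal]
12. n10.env = 6  [terminal]
13. n9.key = 0  [b.env * -1 + 6]
14. n9.tag = 24  [b.env * -1 + 30]
15. n6.key = 3  [e₀.acc + A₁.key - 19]
16. n6.tag = -8  [A₁.key - 8]
17. n1.key = -6  [S.acc - 31]
18. n1.tag = -8  [len(S.sig) - 10]
19. n11.mk = "ux"  [terminal]
20. n0.acc = -6  [S.ok + A.tag - 26]
21. n0.sig = "vk"  ["vk"]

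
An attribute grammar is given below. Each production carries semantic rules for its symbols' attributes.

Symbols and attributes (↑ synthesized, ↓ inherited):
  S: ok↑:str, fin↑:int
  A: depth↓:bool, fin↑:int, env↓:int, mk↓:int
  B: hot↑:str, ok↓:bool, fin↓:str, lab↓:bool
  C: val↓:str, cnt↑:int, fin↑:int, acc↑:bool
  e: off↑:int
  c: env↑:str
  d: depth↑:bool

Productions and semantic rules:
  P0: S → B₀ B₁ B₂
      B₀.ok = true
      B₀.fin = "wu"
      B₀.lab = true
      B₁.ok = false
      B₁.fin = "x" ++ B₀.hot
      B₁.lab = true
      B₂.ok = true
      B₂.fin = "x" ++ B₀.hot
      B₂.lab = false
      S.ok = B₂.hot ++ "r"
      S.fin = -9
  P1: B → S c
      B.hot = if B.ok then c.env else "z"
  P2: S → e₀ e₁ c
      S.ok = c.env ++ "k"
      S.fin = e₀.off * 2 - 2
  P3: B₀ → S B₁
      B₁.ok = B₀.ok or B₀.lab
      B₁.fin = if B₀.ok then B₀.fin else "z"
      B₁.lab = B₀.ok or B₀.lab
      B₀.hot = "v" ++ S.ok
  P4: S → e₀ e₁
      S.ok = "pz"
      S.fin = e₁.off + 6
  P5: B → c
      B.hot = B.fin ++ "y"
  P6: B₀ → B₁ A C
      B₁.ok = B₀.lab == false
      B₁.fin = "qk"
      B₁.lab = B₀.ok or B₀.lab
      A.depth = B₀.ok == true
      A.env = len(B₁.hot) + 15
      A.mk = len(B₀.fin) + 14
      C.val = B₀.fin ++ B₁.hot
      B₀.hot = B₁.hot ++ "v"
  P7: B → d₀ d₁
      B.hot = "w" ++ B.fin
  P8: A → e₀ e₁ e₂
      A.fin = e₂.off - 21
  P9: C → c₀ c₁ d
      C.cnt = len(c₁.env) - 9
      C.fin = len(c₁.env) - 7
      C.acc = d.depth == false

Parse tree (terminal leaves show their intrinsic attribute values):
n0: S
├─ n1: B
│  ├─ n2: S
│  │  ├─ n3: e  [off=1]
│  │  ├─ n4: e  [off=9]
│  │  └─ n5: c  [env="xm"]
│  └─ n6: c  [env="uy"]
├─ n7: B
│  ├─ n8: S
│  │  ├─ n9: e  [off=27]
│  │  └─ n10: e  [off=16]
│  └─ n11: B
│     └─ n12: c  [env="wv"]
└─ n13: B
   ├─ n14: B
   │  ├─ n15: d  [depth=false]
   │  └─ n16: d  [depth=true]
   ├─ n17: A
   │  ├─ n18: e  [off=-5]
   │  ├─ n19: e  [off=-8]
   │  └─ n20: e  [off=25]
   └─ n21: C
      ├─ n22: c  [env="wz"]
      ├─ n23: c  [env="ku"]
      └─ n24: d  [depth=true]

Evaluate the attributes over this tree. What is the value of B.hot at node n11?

"zy"

1. n1.ok = true  [true]
2. n1.fin = "wu"  ["wu"]
3. n1.lab = true  [true]
4. n3.off = 1  [terminal]
5. n4.off = 9  [terminal]
6. n5.env = "xm"  [terminal]
7. n2.ok = "xmk"  [c.env ++ "k"]
8. n2.fin = 0  [e₀.off * 2 - 2]
9. n6.env = "uy"  [terminal]
10. n1.hot = "uy"  [if B.ok then c.env else "z"]
11. n7.ok = false  [false]
12. n7.fin = "xuy"  ["x" ++ B₀.hot]
13. n7.lab = true  [true]
14. n9.off = 27  [terminal]
15. n10.off = 16  [terminal]
16. n8.ok = "pz"  ["pz"]
17. n8.fin = 22  [e₁.off + 6]
18. n11.ok = true  [B₀.ok or B₀.lab]
19. n11.fin = "z"  [if B₀.ok then B₀.fin else "z"]
20. n11.lab = true  [B₀.ok or B₀.lab]
21. n12.env = "wv"  [terminal]
22. n11.hot = "zy"  [B.fin ++ "y"]
23. n7.hot = "vpz"  ["v" ++ S.ok]
24. n13.ok = true  [true]
25. n13.fin = "xuy"  ["x" ++ B₀.hot]
26. n13.lab = false  [false]
27. n14.ok = true  [B₀.lab == false]
28. n14.fin = "qk"  ["qk"]
29. n14.lab = true  [B₀.ok or B₀.lab]
30. n15.depth = false  [terminal]
31. n16.depth = true  [terminal]
32. n14.hot = "wqk"  ["w" ++ B.fin]
33. n17.depth = true  [B₀.ok == true]
34. n17.env = 18  [len(B₁.hot) + 15]
35. n17.mk = 17  [len(B₀.fin) + 14]
36. n18.off = -5  [terminal]
37. n19.off = -8  [terminal]
38. n20.off = 25  [terminal]
39. n17.fin = 4  [e₂.off - 21]
40. n21.val = "xuywqk"  [B₀.fin ++ B₁.hot]
41. n22.env = "wz"  [terminal]
42. n23.env = "ku"  [terminal]
43. n24.depth = true  [terminal]
44. n21.cnt = -7  [len(c₁.env) - 9]
45. n21.fin = -5  [len(c₁.env) - 7]
46. n21.acc = false  [d.depth == false]
47. n13.hot = "wqkv"  [B₁.hot ++ "v"]
48. n0.ok = "wqkvr"  [B₂.hot ++ "r"]
49. n0.fin = -9  [-9]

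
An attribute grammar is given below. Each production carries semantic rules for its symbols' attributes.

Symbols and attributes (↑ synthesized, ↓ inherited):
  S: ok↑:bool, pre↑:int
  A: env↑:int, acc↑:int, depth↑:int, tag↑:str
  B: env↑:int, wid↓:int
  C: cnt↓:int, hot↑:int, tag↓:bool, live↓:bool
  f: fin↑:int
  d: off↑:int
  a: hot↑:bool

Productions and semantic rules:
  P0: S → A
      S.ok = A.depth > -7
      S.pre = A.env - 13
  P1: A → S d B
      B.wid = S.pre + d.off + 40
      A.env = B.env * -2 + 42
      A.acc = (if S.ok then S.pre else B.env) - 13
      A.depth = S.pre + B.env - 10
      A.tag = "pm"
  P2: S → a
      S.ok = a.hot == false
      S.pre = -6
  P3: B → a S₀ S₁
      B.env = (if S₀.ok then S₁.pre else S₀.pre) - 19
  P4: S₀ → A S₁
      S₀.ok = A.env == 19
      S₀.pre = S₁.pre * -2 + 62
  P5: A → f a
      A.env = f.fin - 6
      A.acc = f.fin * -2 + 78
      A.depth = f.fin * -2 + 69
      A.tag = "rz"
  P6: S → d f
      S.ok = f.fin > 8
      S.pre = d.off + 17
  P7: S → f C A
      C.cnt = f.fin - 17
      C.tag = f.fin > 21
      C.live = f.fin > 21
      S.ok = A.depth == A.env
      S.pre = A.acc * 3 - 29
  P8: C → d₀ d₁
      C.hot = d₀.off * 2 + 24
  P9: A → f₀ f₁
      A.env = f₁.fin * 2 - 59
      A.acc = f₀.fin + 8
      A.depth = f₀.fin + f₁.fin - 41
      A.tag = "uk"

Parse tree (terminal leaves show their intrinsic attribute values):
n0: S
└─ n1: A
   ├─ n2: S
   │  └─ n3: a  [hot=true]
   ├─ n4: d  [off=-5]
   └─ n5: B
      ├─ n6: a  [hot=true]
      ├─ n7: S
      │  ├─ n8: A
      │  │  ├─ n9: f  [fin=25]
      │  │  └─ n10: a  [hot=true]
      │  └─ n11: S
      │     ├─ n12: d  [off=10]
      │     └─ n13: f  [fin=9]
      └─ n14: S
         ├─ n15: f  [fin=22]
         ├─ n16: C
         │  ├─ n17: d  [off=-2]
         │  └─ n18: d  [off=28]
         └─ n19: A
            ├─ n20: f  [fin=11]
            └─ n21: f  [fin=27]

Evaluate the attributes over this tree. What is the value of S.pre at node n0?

1. n3.hot = true  [terminal]
2. n2.ok = false  [a.hot == false]
3. n2.pre = -6  [-6]
4. n4.off = -5  [terminal]
5. n5.wid = 29  [S.pre + d.off + 40]
6. n6.hot = true  [terminal]
7. n9.fin = 25  [terminal]
8. n10.hot = true  [terminal]
9. n8.env = 19  [f.fin - 6]
10. n8.acc = 28  [f.fin * -2 + 78]
11. n8.depth = 19  [f.fin * -2 + 69]
12. n8.tag = "rz"  ["rz"]
13. n12.off = 10  [terminal]
14. n13.fin = 9  [terminal]
15. n11.ok = true  [f.fin > 8]
16. n11.pre = 27  [d.off + 17]
17. n7.ok = true  [A.env == 19]
18. n7.pre = 8  [S₁.pre * -2 + 62]
19. n15.fin = 22  [terminal]
20. n16.cnt = 5  [f.fin - 17]
21. n16.tag = true  [f.fin > 21]
22. n16.live = true  [f.fin > 21]
23. n17.off = -2  [terminal]
24. n18.off = 28  [terminal]
25. n16.hot = 20  [d₀.off * 2 + 24]
26. n20.fin = 11  [terminal]
27. n21.fin = 27  [terminal]
28. n19.env = -5  [f₁.fin * 2 - 59]
29. n19.acc = 19  [f₀.fin + 8]
30. n19.depth = -3  [f₀.fin + f₁.fin - 41]
31. n19.tag = "uk"  ["uk"]
32. n14.ok = false  [A.depth == A.env]
33. n14.pre = 28  [A.acc * 3 - 29]
34. n5.env = 9  [(if S₀.ok then S₁.pre else S₀.pre) - 19]
35. n1.env = 24  [B.env * -2 + 42]
36. n1.acc = -4  [(if S.ok then S.pre else B.env) - 13]
37. n1.depth = -7  [S.pre + B.env - 10]
38. n1.tag = "pm"  ["pm"]
39. n0.ok = false  [A.depth > -7]
40. n0.pre = 11  [A.env - 13]

11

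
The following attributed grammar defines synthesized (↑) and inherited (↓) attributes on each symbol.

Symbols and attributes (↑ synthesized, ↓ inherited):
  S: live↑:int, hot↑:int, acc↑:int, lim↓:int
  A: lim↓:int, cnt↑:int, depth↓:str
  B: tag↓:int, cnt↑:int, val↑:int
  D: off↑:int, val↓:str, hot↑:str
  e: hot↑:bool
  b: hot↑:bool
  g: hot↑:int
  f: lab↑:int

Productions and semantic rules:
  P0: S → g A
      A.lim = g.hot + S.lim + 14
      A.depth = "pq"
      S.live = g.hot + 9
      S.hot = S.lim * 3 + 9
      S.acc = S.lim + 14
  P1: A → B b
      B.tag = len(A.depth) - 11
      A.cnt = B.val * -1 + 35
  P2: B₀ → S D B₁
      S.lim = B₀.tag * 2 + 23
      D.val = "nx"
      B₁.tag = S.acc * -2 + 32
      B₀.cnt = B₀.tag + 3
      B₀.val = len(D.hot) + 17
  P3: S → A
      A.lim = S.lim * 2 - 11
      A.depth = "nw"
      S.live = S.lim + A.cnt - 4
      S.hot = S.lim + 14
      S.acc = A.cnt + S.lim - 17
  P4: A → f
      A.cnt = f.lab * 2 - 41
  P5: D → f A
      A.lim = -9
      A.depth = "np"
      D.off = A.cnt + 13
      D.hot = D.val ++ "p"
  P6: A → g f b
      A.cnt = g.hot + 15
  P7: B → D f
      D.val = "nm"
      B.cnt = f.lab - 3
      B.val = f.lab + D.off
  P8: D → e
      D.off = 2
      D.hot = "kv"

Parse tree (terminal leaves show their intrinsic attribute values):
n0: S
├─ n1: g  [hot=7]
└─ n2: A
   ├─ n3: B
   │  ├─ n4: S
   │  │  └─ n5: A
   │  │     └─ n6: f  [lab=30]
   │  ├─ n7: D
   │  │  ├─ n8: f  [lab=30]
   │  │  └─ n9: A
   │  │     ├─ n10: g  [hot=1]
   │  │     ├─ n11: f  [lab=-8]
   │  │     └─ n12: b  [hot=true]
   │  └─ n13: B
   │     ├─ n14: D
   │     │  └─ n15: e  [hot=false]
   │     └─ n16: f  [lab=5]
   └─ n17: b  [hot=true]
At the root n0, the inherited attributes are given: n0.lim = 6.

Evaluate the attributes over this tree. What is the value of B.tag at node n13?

1. n0.lim = 6  [given at root]
2. n1.hot = 7  [terminal]
3. n2.lim = 27  [g.hot + S.lim + 14]
4. n2.depth = "pq"  ["pq"]
5. n3.tag = -9  [len(A.depth) - 11]
6. n4.lim = 5  [B₀.tag * 2 + 23]
7. n5.lim = -1  [S.lim * 2 - 11]
8. n5.depth = "nw"  ["nw"]
9. n6.lab = 30  [terminal]
10. n5.cnt = 19  [f.lab * 2 - 41]
11. n4.live = 20  [S.lim + A.cnt - 4]
12. n4.hot = 19  [S.lim + 14]
13. n4.acc = 7  [A.cnt + S.lim - 17]
14. n7.val = "nx"  ["nx"]
15. n8.lab = 30  [terminal]
16. n9.lim = -9  [-9]
17. n9.depth = "np"  ["np"]
18. n10.hot = 1  [terminal]
19. n11.lab = -8  [terminal]
20. n12.hot = true  [terminal]
21. n9.cnt = 16  [g.hot + 15]
22. n7.off = 29  [A.cnt + 13]
23. n7.hot = "nxp"  [D.val ++ "p"]
24. n13.tag = 18  [S.acc * -2 + 32]
25. n14.val = "nm"  ["nm"]
26. n15.hot = false  [terminal]
27. n14.off = 2  [2]
28. n14.hot = "kv"  ["kv"]
29. n16.lab = 5  [terminal]
30. n13.cnt = 2  [f.lab - 3]
31. n13.val = 7  [f.lab + D.off]
32. n3.cnt = -6  [B₀.tag + 3]
33. n3.val = 20  [len(D.hot) + 17]
34. n17.hot = true  [terminal]
35. n2.cnt = 15  [B.val * -1 + 35]
36. n0.live = 16  [g.hot + 9]
37. n0.hot = 27  [S.lim * 3 + 9]
38. n0.acc = 20  [S.lim + 14]

18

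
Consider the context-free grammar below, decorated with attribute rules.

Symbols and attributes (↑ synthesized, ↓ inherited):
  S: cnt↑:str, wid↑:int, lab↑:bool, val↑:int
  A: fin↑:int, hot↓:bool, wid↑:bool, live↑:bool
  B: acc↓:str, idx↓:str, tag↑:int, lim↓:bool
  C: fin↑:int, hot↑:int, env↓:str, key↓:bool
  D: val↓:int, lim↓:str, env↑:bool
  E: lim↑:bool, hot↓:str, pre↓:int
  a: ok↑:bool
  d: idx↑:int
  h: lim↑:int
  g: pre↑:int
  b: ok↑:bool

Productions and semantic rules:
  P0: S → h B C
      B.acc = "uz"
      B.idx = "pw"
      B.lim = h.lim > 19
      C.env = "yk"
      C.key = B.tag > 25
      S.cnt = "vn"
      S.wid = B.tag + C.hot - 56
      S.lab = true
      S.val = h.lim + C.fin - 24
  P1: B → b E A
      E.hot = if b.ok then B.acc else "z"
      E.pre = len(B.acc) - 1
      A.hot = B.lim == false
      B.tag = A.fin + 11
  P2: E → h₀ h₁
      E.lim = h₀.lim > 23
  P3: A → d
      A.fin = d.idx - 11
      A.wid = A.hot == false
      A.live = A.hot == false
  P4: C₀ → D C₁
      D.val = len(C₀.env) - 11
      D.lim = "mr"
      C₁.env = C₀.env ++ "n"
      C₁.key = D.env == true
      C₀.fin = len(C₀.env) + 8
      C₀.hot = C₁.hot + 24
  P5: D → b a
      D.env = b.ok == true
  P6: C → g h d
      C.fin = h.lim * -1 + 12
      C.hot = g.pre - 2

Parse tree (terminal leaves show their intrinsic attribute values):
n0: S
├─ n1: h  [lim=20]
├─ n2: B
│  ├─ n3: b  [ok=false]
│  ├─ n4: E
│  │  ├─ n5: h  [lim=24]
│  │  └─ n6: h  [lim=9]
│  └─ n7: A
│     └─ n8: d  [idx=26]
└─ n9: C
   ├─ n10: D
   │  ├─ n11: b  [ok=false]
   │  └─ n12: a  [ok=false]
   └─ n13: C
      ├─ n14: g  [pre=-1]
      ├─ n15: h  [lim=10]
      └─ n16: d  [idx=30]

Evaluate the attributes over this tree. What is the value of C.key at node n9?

true

1. n1.lim = 20  [terminal]
2. n2.acc = "uz"  ["uz"]
3. n2.idx = "pw"  ["pw"]
4. n2.lim = true  [h.lim > 19]
5. n3.ok = false  [terminal]
6. n4.hot = "z"  [if b.ok then B.acc else "z"]
7. n4.pre = 1  [len(B.acc) - 1]
8. n5.lim = 24  [terminal]
9. n6.lim = 9  [terminal]
10. n4.lim = true  [h₀.lim > 23]
11. n7.hot = false  [B.lim == false]
12. n8.idx = 26  [terminal]
13. n7.fin = 15  [d.idx - 11]
14. n7.wid = true  [A.hot == false]
15. n7.live = true  [A.hot == false]
16. n2.tag = 26  [A.fin + 11]
17. n9.env = "yk"  ["yk"]
18. n9.key = true  [B.tag > 25]
19. n10.val = -9  [len(C₀.env) - 11]
20. n10.lim = "mr"  ["mr"]
21. n11.ok = false  [terminal]
22. n12.ok = false  [terminal]
23. n10.env = false  [b.ok == true]
24. n13.env = "ykn"  [C₀.env ++ "n"]
25. n13.key = false  [D.env == true]
26. n14.pre = -1  [terminal]
27. n15.lim = 10  [terminal]
28. n16.idx = 30  [terminal]
29. n13.fin = 2  [h.lim * -1 + 12]
30. n13.hot = -3  [g.pre - 2]
31. n9.fin = 10  [len(C₀.env) + 8]
32. n9.hot = 21  [C₁.hot + 24]
33. n0.cnt = "vn"  ["vn"]
34. n0.wid = -9  [B.tag + C.hot - 56]
35. n0.lab = true  [true]
36. n0.val = 6  [h.lim + C.fin - 24]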